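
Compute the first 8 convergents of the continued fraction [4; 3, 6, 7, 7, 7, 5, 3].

4/1, 13/3, 82/19, 587/136, 4191/971, 29924/6933, 153811/35636, 491357/113841

Using the convergent recurrence p_i = a_i*p_{i-1} + p_{i-2}, q_i = a_i*q_{i-1} + q_{i-2} with p_{-2}=0, p_{-1}=1, q_{-2}=1, q_{-1}=0:
  i=0: a_0=4, p_0 = 4*1 + 0 = 4, q_0 = 4*0 + 1 = 1.
  i=1: a_1=3, p_1 = 3*4 + 1 = 13, q_1 = 3*1 + 0 = 3.
  i=2: a_2=6, p_2 = 6*13 + 4 = 82, q_2 = 6*3 + 1 = 19.
  i=3: a_3=7, p_3 = 7*82 + 13 = 587, q_3 = 7*19 + 3 = 136.
  i=4: a_4=7, p_4 = 7*587 + 82 = 4191, q_4 = 7*136 + 19 = 971.
  i=5: a_5=7, p_5 = 7*4191 + 587 = 29924, q_5 = 7*971 + 136 = 6933.
  i=6: a_6=5, p_6 = 5*29924 + 4191 = 153811, q_6 = 5*6933 + 971 = 35636.
  i=7: a_7=3, p_7 = 3*153811 + 29924 = 491357, q_7 = 3*35636 + 6933 = 113841.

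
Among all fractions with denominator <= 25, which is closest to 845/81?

240/23

Expand x = 845/81 as a continued fraction with the Euclidean algorithm:
  845 = 10*81 + 35, so a_0 = 10.
  81 = 2*35 + 11, so a_1 = 2.
  35 = 3*11 + 2, so a_2 = 3.
  11 = 5*2 + 1, so a_3 = 5.
  2 = 2*1 + 0, so a_4 = 2.
so x = [10; 2, 3, 5, 2].
Convergents (p_i = a_i*p_{i-1} + p_{i-2}, q_i = a_i*q_{i-1} + q_{i-2} with p_{-2}=0, p_{-1}=1, q_{-2}=1, q_{-1}=0), until the denominator exceeds 25:
  i=0: a_0=10, p_0 = 10*1 + 0 = 10, q_0 = 10*0 + 1 = 1.
  i=1: a_1=2, p_1 = 2*10 + 1 = 21, q_1 = 2*1 + 0 = 2.
  i=2: a_2=3, p_2 = 3*21 + 10 = 73, q_2 = 3*2 + 1 = 7.
  i=3: a_3=5, p_3 = 5*73 + 21 = 386, q_3 = 5*7 + 2 = 37.
q_3 = 37 > 25, so the last convergent with denominator <= 25 is p_2/q_2 = 73/7.
The closest fraction with denominator <= 25 is either p_2/q_2 or the intermediate fraction (k*p_2 + p_1)/(k*q_2 + q_1) with the largest k >= 1 whose denominator stays <= 25; these approach x as k grows, and every other convergent or intermediate fraction in range is farther away.
Largest k: floor((25 - q_1)/q_2) = floor((25 - 2)/7) = 3.
That gives (3*73 + 21)/(3*7 + 2) = 240/23.
Compare the errors: |x - 73/7| = |845*7 - 73*81|/(81*7) = 2/567, and |x - 240/23| = |845*23 - 240*81|/(81*23) = 5/1863.
Cross-multiplying, 5*567 = 2835 < 3726 = 2*1863, so 5/1863 is smaller: the intermediate fraction 240/23 is closer to x than 73/7.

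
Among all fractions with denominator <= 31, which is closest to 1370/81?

389/23

Expand x = 1370/81 as a continued fraction with the Euclidean algorithm:
  1370 = 16*81 + 74, so a_0 = 16.
  81 = 1*74 + 7, so a_1 = 1.
  74 = 10*7 + 4, so a_2 = 10.
  7 = 1*4 + 3, so a_3 = 1.
  4 = 1*3 + 1, so a_4 = 1.
  3 = 3*1 + 0, so a_5 = 3.
so x = [16; 1, 10, 1, 1, 3].
Convergents (p_i = a_i*p_{i-1} + p_{i-2}, q_i = a_i*q_{i-1} + q_{i-2} with p_{-2}=0, p_{-1}=1, q_{-2}=1, q_{-1}=0), until the denominator exceeds 31:
  i=0: a_0=16, p_0 = 16*1 + 0 = 16, q_0 = 16*0 + 1 = 1.
  i=1: a_1=1, p_1 = 1*16 + 1 = 17, q_1 = 1*1 + 0 = 1.
  i=2: a_2=10, p_2 = 10*17 + 16 = 186, q_2 = 10*1 + 1 = 11.
  i=3: a_3=1, p_3 = 1*186 + 17 = 203, q_3 = 1*11 + 1 = 12.
  i=4: a_4=1, p_4 = 1*203 + 186 = 389, q_4 = 1*12 + 11 = 23.
  i=5: a_5=3, p_5 = 3*389 + 203 = 1370, q_5 = 3*23 + 12 = 81.
q_5 = 81 > 31, so the last convergent with denominator <= 31 is p_4/q_4 = 389/23.
The closest fraction with denominator <= 31 is either p_4/q_4 or the intermediate fraction (k*p_4 + p_3)/(k*q_4 + q_3) with the largest k >= 1 whose denominator stays <= 31; these approach x as k grows, and every other convergent or intermediate fraction in range is farther away.
Largest k: floor((31 - q_3)/q_4) = floor((31 - 12)/23) = 0.
Since k = 0, no intermediate fraction beyond p_4/q_4 has denominator <= 31, so the convergent 389/23 is the closest (its error is |1370*23 - 389*81|/(81*23) = 1/1863).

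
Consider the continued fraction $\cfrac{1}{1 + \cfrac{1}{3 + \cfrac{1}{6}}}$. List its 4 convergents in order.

Using the convergent recurrence p_i = a_i*p_{i-1} + p_{i-2}, q_i = a_i*q_{i-1} + q_{i-2} with p_{-2}=0, p_{-1}=1, q_{-2}=1, q_{-1}=0:
  i=0: a_0=0, p_0 = 0*1 + 0 = 0, q_0 = 0*0 + 1 = 1.
  i=1: a_1=1, p_1 = 1*0 + 1 = 1, q_1 = 1*1 + 0 = 1.
  i=2: a_2=3, p_2 = 3*1 + 0 = 3, q_2 = 3*1 + 1 = 4.
  i=3: a_3=6, p_3 = 6*3 + 1 = 19, q_3 = 6*4 + 1 = 25.

0/1, 1/1, 3/4, 19/25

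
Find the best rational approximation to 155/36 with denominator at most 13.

Expand x = 155/36 as a continued fraction with the Euclidean algorithm:
  155 = 4*36 + 11, so a_0 = 4.
  36 = 3*11 + 3, so a_1 = 3.
  11 = 3*3 + 2, so a_2 = 3.
  3 = 1*2 + 1, so a_3 = 1.
  2 = 2*1 + 0, so a_4 = 2.
so x = [4; 3, 3, 1, 2].
Convergents (p_i = a_i*p_{i-1} + p_{i-2}, q_i = a_i*q_{i-1} + q_{i-2} with p_{-2}=0, p_{-1}=1, q_{-2}=1, q_{-1}=0), until the denominator exceeds 13:
  i=0: a_0=4, p_0 = 4*1 + 0 = 4, q_0 = 4*0 + 1 = 1.
  i=1: a_1=3, p_1 = 3*4 + 1 = 13, q_1 = 3*1 + 0 = 3.
  i=2: a_2=3, p_2 = 3*13 + 4 = 43, q_2 = 3*3 + 1 = 10.
  i=3: a_3=1, p_3 = 1*43 + 13 = 56, q_3 = 1*10 + 3 = 13.
  i=4: a_4=2, p_4 = 2*56 + 43 = 155, q_4 = 2*13 + 10 = 36.
q_4 = 36 > 13, so the last convergent with denominator <= 13 is p_3/q_3 = 56/13.
The closest fraction with denominator <= 13 is either p_3/q_3 or the intermediate fraction (k*p_3 + p_2)/(k*q_3 + q_2) with the largest k >= 1 whose denominator stays <= 13; these approach x as k grows, and every other convergent or intermediate fraction in range is farther away.
Largest k: floor((13 - q_2)/q_3) = floor((13 - 10)/13) = 0.
Since k = 0, no intermediate fraction beyond p_3/q_3 has denominator <= 13, so the convergent 56/13 is the closest (its error is |155*13 - 56*36|/(36*13) = 1/468).

56/13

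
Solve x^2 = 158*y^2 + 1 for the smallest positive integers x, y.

(x, y) = (7743, 616)

First expand sqrt(158) as a continued fraction. With x_i = (sqrt(158) + m_i)/d_i and (m_0, d_0) = (0, 1): a_0 = floor(sqrt(158)) = 12, since 12^2 = 144 <= 158 < 169 = 13^2.
Iterate m_{i+1} = d_i*a_i - m_i, d_{i+1} = (158 - m_{i+1}^2)/d_i, a_{i+1} = floor((a_0 + m_{i+1})/d_{i+1}):
  m_1 = 1*12 - 0 = 12, d_1 = (158 - 12^2)/1 = 14/1 = 14, a_1 = floor((12 + 12)/14) = 1.
  m_2 = 14*1 - 12 = 2, d_2 = (158 - 2^2)/14 = 154/14 = 11, a_2 = floor((12 + 2)/11) = 1.
  m_3 = 11*1 - 2 = 9, d_3 = (158 - 9^2)/11 = 77/11 = 7, a_3 = floor((12 + 9)/7) = 3.
  m_4 = 7*3 - 9 = 12, d_4 = (158 - 12^2)/7 = 14/7 = 2, a_4 = floor((12 + 12)/2) = 12.
  m_5 = 2*12 - 12 = 12, d_5 = (158 - 12^2)/2 = 14/2 = 7, a_5 = floor((12 + 12)/7) = 3.
  m_6 = 7*3 - 12 = 9, d_6 = (158 - 9^2)/7 = 77/7 = 11, a_6 = floor((12 + 9)/11) = 1.
  m_7 = 11*1 - 9 = 2, d_7 = (158 - 2^2)/11 = 154/11 = 14, a_7 = floor((12 + 2)/14) = 1.
  m_8 = 14*1 - 2 = 12, d_8 = (158 - 12^2)/14 = 14/14 = 1, a_8 = floor((12 + 12)/1) = 24.
  m_9 = 1*24 - 12 = 12, d_9 = (158 - 12^2)/1 = 14/1 = 14: (m_9, d_9) = (m_1, d_1) = (12, 14), so from here the quotients repeat a_1, ..., a_8; the period length is 8.
So sqrt(158) = [12; (1, 1, 3, 12, 3, 1, 1, 24)] with period length k = 8.
k is even, so the fundamental solution of x^2 - 158y^2 = 1 is (p_{k-1}, q_{k-1}) = (p_7, q_7); compute convergents through index 7.
Convergents (p_i = a_i*p_{i-1} + p_{i-2}, q_i = a_i*q_{i-1} + q_{i-2} with p_{-2}=0, p_{-1}=1, q_{-2}=1, q_{-1}=0):
  i=0: a_0=12, p_0 = 12*1 + 0 = 12, q_0 = 12*0 + 1 = 1.
  i=1: a_1=1, p_1 = 1*12 + 1 = 13, q_1 = 1*1 + 0 = 1.
  i=2: a_2=1, p_2 = 1*13 + 12 = 25, q_2 = 1*1 + 1 = 2.
  i=3: a_3=3, p_3 = 3*25 + 13 = 88, q_3 = 3*2 + 1 = 7.
  i=4: a_4=12, p_4 = 12*88 + 25 = 1081, q_4 = 12*7 + 2 = 86.
  i=5: a_5=3, p_5 = 3*1081 + 88 = 3331, q_5 = 3*86 + 7 = 265.
  i=6: a_6=1, p_6 = 1*3331 + 1081 = 4412, q_6 = 1*265 + 86 = 351.
  i=7: a_7=1, p_7 = 1*4412 + 3331 = 7743, q_7 = 1*351 + 265 = 616.
Check: 7743^2 - 158*616^2 = 59954049 - 59954048 = 1, so (x, y) = (7743, 616) solves the equation, and by the theorem it is the least positive solution.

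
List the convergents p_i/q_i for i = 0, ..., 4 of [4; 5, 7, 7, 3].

4/1, 21/5, 151/36, 1078/257, 3385/807

Using the convergent recurrence p_i = a_i*p_{i-1} + p_{i-2}, q_i = a_i*q_{i-1} + q_{i-2} with p_{-2}=0, p_{-1}=1, q_{-2}=1, q_{-1}=0:
  i=0: a_0=4, p_0 = 4*1 + 0 = 4, q_0 = 4*0 + 1 = 1.
  i=1: a_1=5, p_1 = 5*4 + 1 = 21, q_1 = 5*1 + 0 = 5.
  i=2: a_2=7, p_2 = 7*21 + 4 = 151, q_2 = 7*5 + 1 = 36.
  i=3: a_3=7, p_3 = 7*151 + 21 = 1078, q_3 = 7*36 + 5 = 257.
  i=4: a_4=3, p_4 = 3*1078 + 151 = 3385, q_4 = 3*257 + 36 = 807.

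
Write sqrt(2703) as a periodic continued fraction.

Write x_i = (sqrt(2703) + m_i)/d_i with (m_0, d_0) = (0, 1). a_0 = floor(sqrt(2703)) = 51, since 51^2 = 2601 <= 2703 < 2704 = 52^2.
Iterate m_{i+1} = d_i*a_i - m_i, d_{i+1} = (2703 - m_{i+1}^2)/d_i, a_{i+1} = floor((a_0 + m_{i+1})/d_{i+1}):
  m_1 = 1*51 - 0 = 51, d_1 = (2703 - 51^2)/1 = 102/1 = 102, a_1 = floor((51 + 51)/102) = 1.
  m_2 = 102*1 - 51 = 51, d_2 = (2703 - 51^2)/102 = 102/102 = 1, a_2 = floor((51 + 51)/1) = 102.
  m_3 = 1*102 - 51 = 51, d_3 = (2703 - 51^2)/1 = 102/1 = 102: (m_3, d_3) = (m_1, d_1) = (51, 102), so from here the quotients repeat a_1, a_2; the period length is 2.
Hence the expansion of sqrt(2703) is a_0 = 51 followed by the repeating block 1, 102 (period 2).

[51; (1, 102)]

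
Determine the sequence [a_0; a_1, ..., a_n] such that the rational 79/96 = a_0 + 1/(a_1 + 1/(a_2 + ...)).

[0; 1, 4, 1, 1, 1, 5]

Run the Euclidean algorithm on 79 and 96; the successive quotients are the partial quotients a_0, a_1, ... (each step inverts the fractional part left over by the previous one):
  79 = 0*96 + 79, so a_0 = 0.
  96 = 1*79 + 17, so a_1 = 1.
  79 = 4*17 + 11, so a_2 = 4.
  17 = 1*11 + 6, so a_3 = 1.
  11 = 1*6 + 5, so a_4 = 1.
  6 = 1*5 + 1, so a_5 = 1.
  5 = 5*1 + 0, so a_6 = 5.
The remainder reaches 0 after 7 divisions, so the expansion has 7 partial quotients, read off in order.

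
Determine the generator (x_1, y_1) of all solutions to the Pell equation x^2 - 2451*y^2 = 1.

(x, y) = (6535, 132)

First expand sqrt(2451) as a continued fraction. With x_i = (sqrt(2451) + m_i)/d_i and (m_0, d_0) = (0, 1): a_0 = floor(sqrt(2451)) = 49, since 49^2 = 2401 <= 2451 < 2500 = 50^2.
Iterate m_{i+1} = d_i*a_i - m_i, d_{i+1} = (2451 - m_{i+1}^2)/d_i, a_{i+1} = floor((a_0 + m_{i+1})/d_{i+1}):
  m_1 = 1*49 - 0 = 49, d_1 = (2451 - 49^2)/1 = 50/1 = 50, a_1 = floor((49 + 49)/50) = 1.
  m_2 = 50*1 - 49 = 1, d_2 = (2451 - 1^2)/50 = 2450/50 = 49, a_2 = floor((49 + 1)/49) = 1.
  m_3 = 49*1 - 1 = 48, d_3 = (2451 - 48^2)/49 = 147/49 = 3, a_3 = floor((49 + 48)/3) = 32.
  m_4 = 3*32 - 48 = 48, d_4 = (2451 - 48^2)/3 = 147/3 = 49, a_4 = floor((49 + 48)/49) = 1.
  m_5 = 49*1 - 48 = 1, d_5 = (2451 - 1^2)/49 = 2450/49 = 50, a_5 = floor((49 + 1)/50) = 1.
  m_6 = 50*1 - 1 = 49, d_6 = (2451 - 49^2)/50 = 50/50 = 1, a_6 = floor((49 + 49)/1) = 98.
  m_7 = 1*98 - 49 = 49, d_7 = (2451 - 49^2)/1 = 50/1 = 50: (m_7, d_7) = (m_1, d_1) = (49, 50), so from here the quotients repeat a_1, ..., a_6; the period length is 6.
So sqrt(2451) = [49; (1, 1, 32, 1, 1, 98)] with period length k = 6.
k is even, so the fundamental solution of x^2 - 2451y^2 = 1 is (p_{k-1}, q_{k-1}) = (p_5, q_5); compute convergents through index 5.
Convergents (p_i = a_i*p_{i-1} + p_{i-2}, q_i = a_i*q_{i-1} + q_{i-2} with p_{-2}=0, p_{-1}=1, q_{-2}=1, q_{-1}=0):
  i=0: a_0=49, p_0 = 49*1 + 0 = 49, q_0 = 49*0 + 1 = 1.
  i=1: a_1=1, p_1 = 1*49 + 1 = 50, q_1 = 1*1 + 0 = 1.
  i=2: a_2=1, p_2 = 1*50 + 49 = 99, q_2 = 1*1 + 1 = 2.
  i=3: a_3=32, p_3 = 32*99 + 50 = 3218, q_3 = 32*2 + 1 = 65.
  i=4: a_4=1, p_4 = 1*3218 + 99 = 3317, q_4 = 1*65 + 2 = 67.
  i=5: a_5=1, p_5 = 1*3317 + 3218 = 6535, q_5 = 1*67 + 65 = 132.
Check: 6535^2 - 2451*132^2 = 42706225 - 42706224 = 1, so (x, y) = (6535, 132) solves the equation, and by the theorem it is the least positive solution.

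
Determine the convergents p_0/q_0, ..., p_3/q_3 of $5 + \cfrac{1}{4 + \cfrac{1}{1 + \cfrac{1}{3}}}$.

5/1, 21/4, 26/5, 99/19

Using the convergent recurrence p_i = a_i*p_{i-1} + p_{i-2}, q_i = a_i*q_{i-1} + q_{i-2} with p_{-2}=0, p_{-1}=1, q_{-2}=1, q_{-1}=0:
  i=0: a_0=5, p_0 = 5*1 + 0 = 5, q_0 = 5*0 + 1 = 1.
  i=1: a_1=4, p_1 = 4*5 + 1 = 21, q_1 = 4*1 + 0 = 4.
  i=2: a_2=1, p_2 = 1*21 + 5 = 26, q_2 = 1*4 + 1 = 5.
  i=3: a_3=3, p_3 = 3*26 + 21 = 99, q_3 = 3*5 + 4 = 19.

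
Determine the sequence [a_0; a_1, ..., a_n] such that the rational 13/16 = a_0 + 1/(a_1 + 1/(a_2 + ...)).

[0; 1, 4, 3]

Run the Euclidean algorithm on 13 and 16; the successive quotients are the partial quotients a_0, a_1, ... (each step inverts the fractional part left over by the previous one):
  13 = 0*16 + 13, so a_0 = 0.
  16 = 1*13 + 3, so a_1 = 1.
  13 = 4*3 + 1, so a_2 = 4.
  3 = 3*1 + 0, so a_3 = 3.
The remainder reaches 0 after 4 divisions, so the expansion has 4 partial quotients, read off in order.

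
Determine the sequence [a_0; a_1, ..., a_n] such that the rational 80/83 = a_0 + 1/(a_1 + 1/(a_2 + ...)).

[0; 1, 26, 1, 2]

Run the Euclidean algorithm on 80 and 83; the successive quotients are the partial quotients a_0, a_1, ... (each step inverts the fractional part left over by the previous one):
  80 = 0*83 + 80, so a_0 = 0.
  83 = 1*80 + 3, so a_1 = 1.
  80 = 26*3 + 2, so a_2 = 26.
  3 = 1*2 + 1, so a_3 = 1.
  2 = 2*1 + 0, so a_4 = 2.
The remainder reaches 0 after 5 divisions, so the expansion has 5 partial quotients, read off in order.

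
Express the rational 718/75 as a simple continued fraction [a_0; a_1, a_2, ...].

[9; 1, 1, 2, 1, 10]

Run the Euclidean algorithm on 718 and 75; the successive quotients are the partial quotients a_0, a_1, ... (each step inverts the fractional part left over by the previous one):
  718 = 9*75 + 43, so a_0 = 9.
  75 = 1*43 + 32, so a_1 = 1.
  43 = 1*32 + 11, so a_2 = 1.
  32 = 2*11 + 10, so a_3 = 2.
  11 = 1*10 + 1, so a_4 = 1.
  10 = 10*1 + 0, so a_5 = 10.
The remainder reaches 0 after 6 divisions, so the expansion has 6 partial quotients, read off in order.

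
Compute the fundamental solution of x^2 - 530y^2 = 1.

(x, y) = (1059, 46)

First expand sqrt(530) as a continued fraction. With x_i = (sqrt(530) + m_i)/d_i and (m_0, d_0) = (0, 1): a_0 = floor(sqrt(530)) = 23, since 23^2 = 529 <= 530 < 576 = 24^2.
Iterate m_{i+1} = d_i*a_i - m_i, d_{i+1} = (530 - m_{i+1}^2)/d_i, a_{i+1} = floor((a_0 + m_{i+1})/d_{i+1}):
  m_1 = 1*23 - 0 = 23, d_1 = (530 - 23^2)/1 = 1/1 = 1, a_1 = floor((23 + 23)/1) = 46.
  m_2 = 1*46 - 23 = 23, d_2 = (530 - 23^2)/1 = 1/1 = 1: (m_2, d_2) = (m_1, d_1) = (23, 1), so from here the quotient a_1 repeats; the period length is 1.
So sqrt(530) = [23; (46)] with period length k = 1.
k is odd, so (p_{k-1}, q_{k-1}) only solves x^2 - 530y^2 = -1 and the fundamental solution of x^2 - 530y^2 = 1 is (p_{2k-1}, q_{2k-1}) = (p_1, q_1); compute convergents through index 1, running through the period twice.
Convergents (p_i = a_i*p_{i-1} + p_{i-2}, q_i = a_i*q_{i-1} + q_{i-2} with p_{-2}=0, p_{-1}=1, q_{-2}=1, q_{-1}=0):
  i=0: a_0=23, p_0 = 23*1 + 0 = 23, q_0 = 23*0 + 1 = 1.
  i=1: a_1=46, p_1 = 46*23 + 1 = 1059, q_1 = 46*1 + 0 = 46.
Indeed p_0^2 - 530*q_0^2 = 529 - 530 = -1, not +1.
Check: 1059^2 - 530*46^2 = 1121481 - 1121480 = 1, so (x, y) = (1059, 46) solves the equation, and by the theorem it is the least positive solution.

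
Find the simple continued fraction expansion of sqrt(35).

Write x_i = (sqrt(35) + m_i)/d_i with (m_0, d_0) = (0, 1). a_0 = floor(sqrt(35)) = 5, since 5^2 = 25 <= 35 < 36 = 6^2.
Iterate m_{i+1} = d_i*a_i - m_i, d_{i+1} = (35 - m_{i+1}^2)/d_i, a_{i+1} = floor((a_0 + m_{i+1})/d_{i+1}):
  m_1 = 1*5 - 0 = 5, d_1 = (35 - 5^2)/1 = 10/1 = 10, a_1 = floor((5 + 5)/10) = 1.
  m_2 = 10*1 - 5 = 5, d_2 = (35 - 5^2)/10 = 10/10 = 1, a_2 = floor((5 + 5)/1) = 10.
  m_3 = 1*10 - 5 = 5, d_3 = (35 - 5^2)/1 = 10/1 = 10: (m_3, d_3) = (m_1, d_1) = (5, 10), so from here the quotients repeat a_1, a_2; the period length is 2.
Hence the expansion of sqrt(35) is a_0 = 5 followed by the repeating block 1, 10 (period 2).

[5; (1, 10)]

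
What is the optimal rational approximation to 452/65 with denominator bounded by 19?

132/19

Expand x = 452/65 as a continued fraction with the Euclidean algorithm:
  452 = 6*65 + 62, so a_0 = 6.
  65 = 1*62 + 3, so a_1 = 1.
  62 = 20*3 + 2, so a_2 = 20.
  3 = 1*2 + 1, so a_3 = 1.
  2 = 2*1 + 0, so a_4 = 2.
so x = [6; 1, 20, 1, 2].
Convergents (p_i = a_i*p_{i-1} + p_{i-2}, q_i = a_i*q_{i-1} + q_{i-2} with p_{-2}=0, p_{-1}=1, q_{-2}=1, q_{-1}=0), until the denominator exceeds 19:
  i=0: a_0=6, p_0 = 6*1 + 0 = 6, q_0 = 6*0 + 1 = 1.
  i=1: a_1=1, p_1 = 1*6 + 1 = 7, q_1 = 1*1 + 0 = 1.
  i=2: a_2=20, p_2 = 20*7 + 6 = 146, q_2 = 20*1 + 1 = 21.
q_2 = 21 > 19, so the last convergent with denominator <= 19 is p_1/q_1 = 7/1.
The closest fraction with denominator <= 19 is either p_1/q_1 or the intermediate fraction (k*p_1 + p_0)/(k*q_1 + q_0) with the largest k >= 1 whose denominator stays <= 19; these approach x as k grows, and every other convergent or intermediate fraction in range is farther away.
Largest k: floor((19 - q_0)/q_1) = floor((19 - 1)/1) = 18.
That gives (18*7 + 6)/(18*1 + 1) = 132/19.
Compare the errors: |x - 7/1| = |452*1 - 7*65|/(65*1) = 3/65, and |x - 132/19| = |452*19 - 132*65|/(65*19) = 8/1235.
Cross-multiplying, 8*65 = 520 < 3705 = 3*1235, so 8/1235 is smaller: the intermediate fraction 132/19 is closer to x than 7/1.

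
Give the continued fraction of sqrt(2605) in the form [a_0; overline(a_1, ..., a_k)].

[51; overline(25, 1, 1, 25, 102)]

Write x_i = (sqrt(2605) + m_i)/d_i with (m_0, d_0) = (0, 1). a_0 = floor(sqrt(2605)) = 51, since 51^2 = 2601 <= 2605 < 2704 = 52^2.
Iterate m_{i+1} = d_i*a_i - m_i, d_{i+1} = (2605 - m_{i+1}^2)/d_i, a_{i+1} = floor((a_0 + m_{i+1})/d_{i+1}):
  m_1 = 1*51 - 0 = 51, d_1 = (2605 - 51^2)/1 = 4/1 = 4, a_1 = floor((51 + 51)/4) = 25.
  m_2 = 4*25 - 51 = 49, d_2 = (2605 - 49^2)/4 = 204/4 = 51, a_2 = floor((51 + 49)/51) = 1.
  m_3 = 51*1 - 49 = 2, d_3 = (2605 - 2^2)/51 = 2601/51 = 51, a_3 = floor((51 + 2)/51) = 1.
  m_4 = 51*1 - 2 = 49, d_4 = (2605 - 49^2)/51 = 204/51 = 4, a_4 = floor((51 + 49)/4) = 25.
  m_5 = 4*25 - 49 = 51, d_5 = (2605 - 51^2)/4 = 4/4 = 1, a_5 = floor((51 + 51)/1) = 102.
  m_6 = 1*102 - 51 = 51, d_6 = (2605 - 51^2)/1 = 4/1 = 4: (m_6, d_6) = (m_1, d_1) = (51, 4), so from here the quotients repeat a_1, ..., a_5; the period length is 5.
Hence the expansion of sqrt(2605) is a_0 = 51 followed by the repeating block 25, 1, 1, 25, 102 (period 5).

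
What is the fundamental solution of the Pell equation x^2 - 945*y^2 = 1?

(x, y) = (275561, 8964)

First expand sqrt(945) as a continued fraction. With x_i = (sqrt(945) + m_i)/d_i and (m_0, d_0) = (0, 1): a_0 = floor(sqrt(945)) = 30, since 30^2 = 900 <= 945 < 961 = 31^2.
Iterate m_{i+1} = d_i*a_i - m_i, d_{i+1} = (945 - m_{i+1}^2)/d_i, a_{i+1} = floor((a_0 + m_{i+1})/d_{i+1}):
  m_1 = 1*30 - 0 = 30, d_1 = (945 - 30^2)/1 = 45/1 = 45, a_1 = floor((30 + 30)/45) = 1.
  m_2 = 45*1 - 30 = 15, d_2 = (945 - 15^2)/45 = 720/45 = 16, a_2 = floor((30 + 15)/16) = 2.
  m_3 = 16*2 - 15 = 17, d_3 = (945 - 17^2)/16 = 656/16 = 41, a_3 = floor((30 + 17)/41) = 1.
  m_4 = 41*1 - 17 = 24, d_4 = (945 - 24^2)/41 = 369/41 = 9, a_4 = floor((30 + 24)/9) = 6.
  m_5 = 9*6 - 24 = 30, d_5 = (945 - 30^2)/9 = 45/9 = 5, a_5 = floor((30 + 30)/5) = 12.
  m_6 = 5*12 - 30 = 30, d_6 = (945 - 30^2)/5 = 45/5 = 9, a_6 = floor((30 + 30)/9) = 6.
  m_7 = 9*6 - 30 = 24, d_7 = (945 - 24^2)/9 = 369/9 = 41, a_7 = floor((30 + 24)/41) = 1.
  m_8 = 41*1 - 24 = 17, d_8 = (945 - 17^2)/41 = 656/41 = 16, a_8 = floor((30 + 17)/16) = 2.
  m_9 = 16*2 - 17 = 15, d_9 = (945 - 15^2)/16 = 720/16 = 45, a_9 = floor((30 + 15)/45) = 1.
  m_10 = 45*1 - 15 = 30, d_10 = (945 - 30^2)/45 = 45/45 = 1, a_10 = floor((30 + 30)/1) = 60.
  m_11 = 1*60 - 30 = 30, d_11 = (945 - 30^2)/1 = 45/1 = 45: (m_11, d_11) = (m_1, d_1) = (30, 45), so from here the quotients repeat a_1, ..., a_10; the period length is 10.
So sqrt(945) = [30; (1, 2, 1, 6, 12, 6, 1, 2, 1, 60)] with period length k = 10.
k is even, so the fundamental solution of x^2 - 945y^2 = 1 is (p_{k-1}, q_{k-1}) = (p_9, q_9); compute convergents through index 9.
Convergents (p_i = a_i*p_{i-1} + p_{i-2}, q_i = a_i*q_{i-1} + q_{i-2} with p_{-2}=0, p_{-1}=1, q_{-2}=1, q_{-1}=0):
  i=0: a_0=30, p_0 = 30*1 + 0 = 30, q_0 = 30*0 + 1 = 1.
  i=1: a_1=1, p_1 = 1*30 + 1 = 31, q_1 = 1*1 + 0 = 1.
  i=2: a_2=2, p_2 = 2*31 + 30 = 92, q_2 = 2*1 + 1 = 3.
  i=3: a_3=1, p_3 = 1*92 + 31 = 123, q_3 = 1*3 + 1 = 4.
  i=4: a_4=6, p_4 = 6*123 + 92 = 830, q_4 = 6*4 + 3 = 27.
  i=5: a_5=12, p_5 = 12*830 + 123 = 10083, q_5 = 12*27 + 4 = 328.
  i=6: a_6=6, p_6 = 6*10083 + 830 = 61328, q_6 = 6*328 + 27 = 1995.
  i=7: a_7=1, p_7 = 1*61328 + 10083 = 71411, q_7 = 1*1995 + 328 = 2323.
  i=8: a_8=2, p_8 = 2*71411 + 61328 = 204150, q_8 = 2*2323 + 1995 = 6641.
  i=9: a_9=1, p_9 = 1*204150 + 71411 = 275561, q_9 = 1*6641 + 2323 = 8964.
Check: 275561^2 - 945*8964^2 = 75933864721 - 75933864720 = 1, so (x, y) = (275561, 8964) solves the equation, and by the theorem it is the least positive solution.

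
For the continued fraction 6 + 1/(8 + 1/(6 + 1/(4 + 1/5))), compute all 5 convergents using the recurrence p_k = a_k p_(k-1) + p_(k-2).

6/1, 49/8, 300/49, 1249/204, 6545/1069

Using the convergent recurrence p_i = a_i*p_{i-1} + p_{i-2}, q_i = a_i*q_{i-1} + q_{i-2} with p_{-2}=0, p_{-1}=1, q_{-2}=1, q_{-1}=0:
  i=0: a_0=6, p_0 = 6*1 + 0 = 6, q_0 = 6*0 + 1 = 1.
  i=1: a_1=8, p_1 = 8*6 + 1 = 49, q_1 = 8*1 + 0 = 8.
  i=2: a_2=6, p_2 = 6*49 + 6 = 300, q_2 = 6*8 + 1 = 49.
  i=3: a_3=4, p_3 = 4*300 + 49 = 1249, q_3 = 4*49 + 8 = 204.
  i=4: a_4=5, p_4 = 5*1249 + 300 = 6545, q_4 = 5*204 + 49 = 1069.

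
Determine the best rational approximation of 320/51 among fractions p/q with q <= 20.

Expand x = 320/51 as a continued fraction with the Euclidean algorithm:
  320 = 6*51 + 14, so a_0 = 6.
  51 = 3*14 + 9, so a_1 = 3.
  14 = 1*9 + 5, so a_2 = 1.
  9 = 1*5 + 4, so a_3 = 1.
  5 = 1*4 + 1, so a_4 = 1.
  4 = 4*1 + 0, so a_5 = 4.
so x = [6; 3, 1, 1, 1, 4].
Convergents (p_i = a_i*p_{i-1} + p_{i-2}, q_i = a_i*q_{i-1} + q_{i-2} with p_{-2}=0, p_{-1}=1, q_{-2}=1, q_{-1}=0), until the denominator exceeds 20:
  i=0: a_0=6, p_0 = 6*1 + 0 = 6, q_0 = 6*0 + 1 = 1.
  i=1: a_1=3, p_1 = 3*6 + 1 = 19, q_1 = 3*1 + 0 = 3.
  i=2: a_2=1, p_2 = 1*19 + 6 = 25, q_2 = 1*3 + 1 = 4.
  i=3: a_3=1, p_3 = 1*25 + 19 = 44, q_3 = 1*4 + 3 = 7.
  i=4: a_4=1, p_4 = 1*44 + 25 = 69, q_4 = 1*7 + 4 = 11.
  i=5: a_5=4, p_5 = 4*69 + 44 = 320, q_5 = 4*11 + 7 = 51.
q_5 = 51 > 20, so the last convergent with denominator <= 20 is p_4/q_4 = 69/11.
The closest fraction with denominator <= 20 is either p_4/q_4 or the intermediate fraction (k*p_4 + p_3)/(k*q_4 + q_3) with the largest k >= 1 whose denominator stays <= 20; these approach x as k grows, and every other convergent or intermediate fraction in range is farther away.
Largest k: floor((20 - q_3)/q_4) = floor((20 - 7)/11) = 1.
That gives (1*69 + 44)/(1*11 + 7) = 113/18.
Compare the errors: |x - 69/11| = |320*11 - 69*51|/(51*11) = 1/561, and |x - 113/18| = |320*18 - 113*51|/(51*18) = 3/918.
Cross-multiplying, 1*918 = 918 < 1683 = 3*561, so 1/561 is smaller: the convergent 69/11 is closer to x than 113/18.

69/11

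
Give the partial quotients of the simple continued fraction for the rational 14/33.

[0; 2, 2, 1, 4]

Run the Euclidean algorithm on 14 and 33; the successive quotients are the partial quotients a_0, a_1, ... (each step inverts the fractional part left over by the previous one):
  14 = 0*33 + 14, so a_0 = 0.
  33 = 2*14 + 5, so a_1 = 2.
  14 = 2*5 + 4, so a_2 = 2.
  5 = 1*4 + 1, so a_3 = 1.
  4 = 4*1 + 0, so a_4 = 4.
The remainder reaches 0 after 5 divisions, so the expansion has 5 partial quotients, read off in order.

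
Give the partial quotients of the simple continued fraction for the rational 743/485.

Run the Euclidean algorithm on 743 and 485; the successive quotients are the partial quotients a_0, a_1, ... (each step inverts the fractional part left over by the previous one):
  743 = 1*485 + 258, so a_0 = 1.
  485 = 1*258 + 227, so a_1 = 1.
  258 = 1*227 + 31, so a_2 = 1.
  227 = 7*31 + 10, so a_3 = 7.
  31 = 3*10 + 1, so a_4 = 3.
  10 = 10*1 + 0, so a_5 = 10.
The remainder reaches 0 after 6 divisions, so the expansion has 6 partial quotients, read off in order.

[1; 1, 1, 7, 3, 10]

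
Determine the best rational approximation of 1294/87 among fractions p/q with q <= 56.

Expand x = 1294/87 as a continued fraction with the Euclidean algorithm:
  1294 = 14*87 + 76, so a_0 = 14.
  87 = 1*76 + 11, so a_1 = 1.
  76 = 6*11 + 10, so a_2 = 6.
  11 = 1*10 + 1, so a_3 = 1.
  10 = 10*1 + 0, so a_4 = 10.
so x = [14; 1, 6, 1, 10].
Convergents (p_i = a_i*p_{i-1} + p_{i-2}, q_i = a_i*q_{i-1} + q_{i-2} with p_{-2}=0, p_{-1}=1, q_{-2}=1, q_{-1}=0), until the denominator exceeds 56:
  i=0: a_0=14, p_0 = 14*1 + 0 = 14, q_0 = 14*0 + 1 = 1.
  i=1: a_1=1, p_1 = 1*14 + 1 = 15, q_1 = 1*1 + 0 = 1.
  i=2: a_2=6, p_2 = 6*15 + 14 = 104, q_2 = 6*1 + 1 = 7.
  i=3: a_3=1, p_3 = 1*104 + 15 = 119, q_3 = 1*7 + 1 = 8.
  i=4: a_4=10, p_4 = 10*119 + 104 = 1294, q_4 = 10*8 + 7 = 87.
q_4 = 87 > 56, so the last convergent with denominator <= 56 is p_3/q_3 = 119/8.
The closest fraction with denominator <= 56 is either p_3/q_3 or the intermediate fraction (k*p_3 + p_2)/(k*q_3 + q_2) with the largest k >= 1 whose denominator stays <= 56; these approach x as k grows, and every other convergent or intermediate fraction in range is farther away.
Largest k: floor((56 - q_2)/q_3) = floor((56 - 7)/8) = 6.
That gives (6*119 + 104)/(6*8 + 7) = 818/55.
Compare the errors: |x - 119/8| = |1294*8 - 119*87|/(87*8) = 1/696, and |x - 818/55| = |1294*55 - 818*87|/(87*55) = 4/4785.
Cross-multiplying, 4*696 = 2784 < 4785 = 1*4785, so 4/4785 is smaller: the intermediate fraction 818/55 is closer to x than 119/8.

818/55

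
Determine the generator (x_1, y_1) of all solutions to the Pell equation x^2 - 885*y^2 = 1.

(x, y) = (119, 4)

First expand sqrt(885) as a continued fraction. With x_i = (sqrt(885) + m_i)/d_i and (m_0, d_0) = (0, 1): a_0 = floor(sqrt(885)) = 29, since 29^2 = 841 <= 885 < 900 = 30^2.
Iterate m_{i+1} = d_i*a_i - m_i, d_{i+1} = (885 - m_{i+1}^2)/d_i, a_{i+1} = floor((a_0 + m_{i+1})/d_{i+1}):
  m_1 = 1*29 - 0 = 29, d_1 = (885 - 29^2)/1 = 44/1 = 44, a_1 = floor((29 + 29)/44) = 1.
  m_2 = 44*1 - 29 = 15, d_2 = (885 - 15^2)/44 = 660/44 = 15, a_2 = floor((29 + 15)/15) = 2.
  m_3 = 15*2 - 15 = 15, d_3 = (885 - 15^2)/15 = 660/15 = 44, a_3 = floor((29 + 15)/44) = 1.
  m_4 = 44*1 - 15 = 29, d_4 = (885 - 29^2)/44 = 44/44 = 1, a_4 = floor((29 + 29)/1) = 58.
  m_5 = 1*58 - 29 = 29, d_5 = (885 - 29^2)/1 = 44/1 = 44: (m_5, d_5) = (m_1, d_1) = (29, 44), so from here the quotients repeat a_1, ..., a_4; the period length is 4.
So sqrt(885) = [29; (1, 2, 1, 58)] with period length k = 4.
k is even, so the fundamental solution of x^2 - 885y^2 = 1 is (p_{k-1}, q_{k-1}) = (p_3, q_3); compute convergents through index 3.
Convergents (p_i = a_i*p_{i-1} + p_{i-2}, q_i = a_i*q_{i-1} + q_{i-2} with p_{-2}=0, p_{-1}=1, q_{-2}=1, q_{-1}=0):
  i=0: a_0=29, p_0 = 29*1 + 0 = 29, q_0 = 29*0 + 1 = 1.
  i=1: a_1=1, p_1 = 1*29 + 1 = 30, q_1 = 1*1 + 0 = 1.
  i=2: a_2=2, p_2 = 2*30 + 29 = 89, q_2 = 2*1 + 1 = 3.
  i=3: a_3=1, p_3 = 1*89 + 30 = 119, q_3 = 1*3 + 1 = 4.
Check: 119^2 - 885*4^2 = 14161 - 14160 = 1, so (x, y) = (119, 4) solves the equation, and by the theorem it is the least positive solution.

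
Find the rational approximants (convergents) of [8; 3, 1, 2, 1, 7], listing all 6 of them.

Using the convergent recurrence p_i = a_i*p_{i-1} + p_{i-2}, q_i = a_i*q_{i-1} + q_{i-2} with p_{-2}=0, p_{-1}=1, q_{-2}=1, q_{-1}=0:
  i=0: a_0=8, p_0 = 8*1 + 0 = 8, q_0 = 8*0 + 1 = 1.
  i=1: a_1=3, p_1 = 3*8 + 1 = 25, q_1 = 3*1 + 0 = 3.
  i=2: a_2=1, p_2 = 1*25 + 8 = 33, q_2 = 1*3 + 1 = 4.
  i=3: a_3=2, p_3 = 2*33 + 25 = 91, q_3 = 2*4 + 3 = 11.
  i=4: a_4=1, p_4 = 1*91 + 33 = 124, q_4 = 1*11 + 4 = 15.
  i=5: a_5=7, p_5 = 7*124 + 91 = 959, q_5 = 7*15 + 11 = 116.

8/1, 25/3, 33/4, 91/11, 124/15, 959/116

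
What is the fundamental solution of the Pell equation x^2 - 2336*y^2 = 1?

(x, y) = (145, 3)

First expand sqrt(2336) as a continued fraction. With x_i = (sqrt(2336) + m_i)/d_i and (m_0, d_0) = (0, 1): a_0 = floor(sqrt(2336)) = 48, since 48^2 = 2304 <= 2336 < 2401 = 49^2.
Iterate m_{i+1} = d_i*a_i - m_i, d_{i+1} = (2336 - m_{i+1}^2)/d_i, a_{i+1} = floor((a_0 + m_{i+1})/d_{i+1}):
  m_1 = 1*48 - 0 = 48, d_1 = (2336 - 48^2)/1 = 32/1 = 32, a_1 = floor((48 + 48)/32) = 3.
  m_2 = 32*3 - 48 = 48, d_2 = (2336 - 48^2)/32 = 32/32 = 1, a_2 = floor((48 + 48)/1) = 96.
  m_3 = 1*96 - 48 = 48, d_3 = (2336 - 48^2)/1 = 32/1 = 32: (m_3, d_3) = (m_1, d_1) = (48, 32), so from here the quotients repeat a_1, a_2; the period length is 2.
So sqrt(2336) = [48; (3, 96)] with period length k = 2.
k is even, so the fundamental solution of x^2 - 2336y^2 = 1 is (p_{k-1}, q_{k-1}) = (p_1, q_1); compute convergents through index 1.
Convergents (p_i = a_i*p_{i-1} + p_{i-2}, q_i = a_i*q_{i-1} + q_{i-2} with p_{-2}=0, p_{-1}=1, q_{-2}=1, q_{-1}=0):
  i=0: a_0=48, p_0 = 48*1 + 0 = 48, q_0 = 48*0 + 1 = 1.
  i=1: a_1=3, p_1 = 3*48 + 1 = 145, q_1 = 3*1 + 0 = 3.
Check: 145^2 - 2336*3^2 = 21025 - 21024 = 1, so (x, y) = (145, 3) solves the equation, and by the theorem it is the least positive solution.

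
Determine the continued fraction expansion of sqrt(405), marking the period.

[20; (8, 40)]

Write x_i = (sqrt(405) + m_i)/d_i with (m_0, d_0) = (0, 1). a_0 = floor(sqrt(405)) = 20, since 20^2 = 400 <= 405 < 441 = 21^2.
Iterate m_{i+1} = d_i*a_i - m_i, d_{i+1} = (405 - m_{i+1}^2)/d_i, a_{i+1} = floor((a_0 + m_{i+1})/d_{i+1}):
  m_1 = 1*20 - 0 = 20, d_1 = (405 - 20^2)/1 = 5/1 = 5, a_1 = floor((20 + 20)/5) = 8.
  m_2 = 5*8 - 20 = 20, d_2 = (405 - 20^2)/5 = 5/5 = 1, a_2 = floor((20 + 20)/1) = 40.
  m_3 = 1*40 - 20 = 20, d_3 = (405 - 20^2)/1 = 5/1 = 5: (m_3, d_3) = (m_1, d_1) = (20, 5), so from here the quotients repeat a_1, a_2; the period length is 2.
Hence the expansion of sqrt(405) is a_0 = 20 followed by the repeating block 8, 40 (period 2).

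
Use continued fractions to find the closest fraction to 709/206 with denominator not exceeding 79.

Expand x = 709/206 as a continued fraction with the Euclidean algorithm:
  709 = 3*206 + 91, so a_0 = 3.
  206 = 2*91 + 24, so a_1 = 2.
  91 = 3*24 + 19, so a_2 = 3.
  24 = 1*19 + 5, so a_3 = 1.
  19 = 3*5 + 4, so a_4 = 3.
  5 = 1*4 + 1, so a_5 = 1.
  4 = 4*1 + 0, so a_6 = 4.
so x = [3; 2, 3, 1, 3, 1, 4].
Convergents (p_i = a_i*p_{i-1} + p_{i-2}, q_i = a_i*q_{i-1} + q_{i-2} with p_{-2}=0, p_{-1}=1, q_{-2}=1, q_{-1}=0), until the denominator exceeds 79:
  i=0: a_0=3, p_0 = 3*1 + 0 = 3, q_0 = 3*0 + 1 = 1.
  i=1: a_1=2, p_1 = 2*3 + 1 = 7, q_1 = 2*1 + 0 = 2.
  i=2: a_2=3, p_2 = 3*7 + 3 = 24, q_2 = 3*2 + 1 = 7.
  i=3: a_3=1, p_3 = 1*24 + 7 = 31, q_3 = 1*7 + 2 = 9.
  i=4: a_4=3, p_4 = 3*31 + 24 = 117, q_4 = 3*9 + 7 = 34.
  i=5: a_5=1, p_5 = 1*117 + 31 = 148, q_5 = 1*34 + 9 = 43.
  i=6: a_6=4, p_6 = 4*148 + 117 = 709, q_6 = 4*43 + 34 = 206.
q_6 = 206 > 79, so the last convergent with denominator <= 79 is p_5/q_5 = 148/43.
The closest fraction with denominator <= 79 is either p_5/q_5 or the intermediate fraction (k*p_5 + p_4)/(k*q_5 + q_4) with the largest k >= 1 whose denominator stays <= 79; these approach x as k grows, and every other convergent or intermediate fraction in range is farther away.
Largest k: floor((79 - q_4)/q_5) = floor((79 - 34)/43) = 1.
That gives (1*148 + 117)/(1*43 + 34) = 265/77.
Compare the errors: |x - 148/43| = |709*43 - 148*206|/(206*43) = 1/8858, and |x - 265/77| = |709*77 - 265*206|/(206*77) = 3/15862.
Cross-multiplying, 1*15862 = 15862 < 26574 = 3*8858, so 1/8858 is smaller: the convergent 148/43 is closer to x than 265/77.

148/43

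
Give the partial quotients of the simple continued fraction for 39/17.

[2; 3, 2, 2]

Run the Euclidean algorithm on 39 and 17; the successive quotients are the partial quotients a_0, a_1, ... (each step inverts the fractional part left over by the previous one):
  39 = 2*17 + 5, so a_0 = 2.
  17 = 3*5 + 2, so a_1 = 3.
  5 = 2*2 + 1, so a_2 = 2.
  2 = 2*1 + 0, so a_3 = 2.
The remainder reaches 0 after 4 divisions, so the expansion has 4 partial quotients, read off in order.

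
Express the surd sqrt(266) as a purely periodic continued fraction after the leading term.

Write x_i = (sqrt(266) + m_i)/d_i with (m_0, d_0) = (0, 1). a_0 = floor(sqrt(266)) = 16, since 16^2 = 256 <= 266 < 289 = 17^2.
Iterate m_{i+1} = d_i*a_i - m_i, d_{i+1} = (266 - m_{i+1}^2)/d_i, a_{i+1} = floor((a_0 + m_{i+1})/d_{i+1}):
  m_1 = 1*16 - 0 = 16, d_1 = (266 - 16^2)/1 = 10/1 = 10, a_1 = floor((16 + 16)/10) = 3.
  m_2 = 10*3 - 16 = 14, d_2 = (266 - 14^2)/10 = 70/10 = 7, a_2 = floor((16 + 14)/7) = 4.
  m_3 = 7*4 - 14 = 14, d_3 = (266 - 14^2)/7 = 70/7 = 10, a_3 = floor((16 + 14)/10) = 3.
  m_4 = 10*3 - 14 = 16, d_4 = (266 - 16^2)/10 = 10/10 = 1, a_4 = floor((16 + 16)/1) = 32.
  m_5 = 1*32 - 16 = 16, d_5 = (266 - 16^2)/1 = 10/1 = 10: (m_5, d_5) = (m_1, d_1) = (16, 10), so from here the quotients repeat a_1, ..., a_4; the period length is 4.
Hence the expansion of sqrt(266) is a_0 = 16 followed by the repeating block 3, 4, 3, 32 (period 4).

[16; (3, 4, 3, 32)]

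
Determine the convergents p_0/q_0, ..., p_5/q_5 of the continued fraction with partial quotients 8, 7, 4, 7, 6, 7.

8/1, 57/7, 236/29, 1709/210, 10490/1289, 75139/9233

Using the convergent recurrence p_i = a_i*p_{i-1} + p_{i-2}, q_i = a_i*q_{i-1} + q_{i-2} with p_{-2}=0, p_{-1}=1, q_{-2}=1, q_{-1}=0:
  i=0: a_0=8, p_0 = 8*1 + 0 = 8, q_0 = 8*0 + 1 = 1.
  i=1: a_1=7, p_1 = 7*8 + 1 = 57, q_1 = 7*1 + 0 = 7.
  i=2: a_2=4, p_2 = 4*57 + 8 = 236, q_2 = 4*7 + 1 = 29.
  i=3: a_3=7, p_3 = 7*236 + 57 = 1709, q_3 = 7*29 + 7 = 210.
  i=4: a_4=6, p_4 = 6*1709 + 236 = 10490, q_4 = 6*210 + 29 = 1289.
  i=5: a_5=7, p_5 = 7*10490 + 1709 = 75139, q_5 = 7*1289 + 210 = 9233.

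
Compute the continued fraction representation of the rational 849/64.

[13; 3, 1, 3, 4]

Run the Euclidean algorithm on 849 and 64; the successive quotients are the partial quotients a_0, a_1, ... (each step inverts the fractional part left over by the previous one):
  849 = 13*64 + 17, so a_0 = 13.
  64 = 3*17 + 13, so a_1 = 3.
  17 = 1*13 + 4, so a_2 = 1.
  13 = 3*4 + 1, so a_3 = 3.
  4 = 4*1 + 0, so a_4 = 4.
The remainder reaches 0 after 5 divisions, so the expansion has 5 partial quotients, read off in order.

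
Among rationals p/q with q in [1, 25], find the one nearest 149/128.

Expand x = 149/128 as a continued fraction with the Euclidean algorithm:
  149 = 1*128 + 21, so a_0 = 1.
  128 = 6*21 + 2, so a_1 = 6.
  21 = 10*2 + 1, so a_2 = 10.
  2 = 2*1 + 0, so a_3 = 2.
so x = [1; 6, 10, 2].
Convergents (p_i = a_i*p_{i-1} + p_{i-2}, q_i = a_i*q_{i-1} + q_{i-2} with p_{-2}=0, p_{-1}=1, q_{-2}=1, q_{-1}=0), until the denominator exceeds 25:
  i=0: a_0=1, p_0 = 1*1 + 0 = 1, q_0 = 1*0 + 1 = 1.
  i=1: a_1=6, p_1 = 6*1 + 1 = 7, q_1 = 6*1 + 0 = 6.
  i=2: a_2=10, p_2 = 10*7 + 1 = 71, q_2 = 10*6 + 1 = 61.
q_2 = 61 > 25, so the last convergent with denominator <= 25 is p_1/q_1 = 7/6.
The closest fraction with denominator <= 25 is either p_1/q_1 or the intermediate fraction (k*p_1 + p_0)/(k*q_1 + q_0) with the largest k >= 1 whose denominator stays <= 25; these approach x as k grows, and every other convergent or intermediate fraction in range is farther away.
Largest k: floor((25 - q_0)/q_1) = floor((25 - 1)/6) = 4.
That gives (4*7 + 1)/(4*6 + 1) = 29/25.
Compare the errors: |x - 7/6| = |149*6 - 7*128|/(128*6) = 2/768, and |x - 29/25| = |149*25 - 29*128|/(128*25) = 13/3200.
Cross-multiplying, 2*3200 = 6400 < 9984 = 13*768, so 2/768 is smaller: the convergent 7/6 is closer to x than 29/25.

7/6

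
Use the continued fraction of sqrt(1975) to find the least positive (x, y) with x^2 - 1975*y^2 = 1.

(x, y) = (12799, 288)

First expand sqrt(1975) as a continued fraction. With x_i = (sqrt(1975) + m_i)/d_i and (m_0, d_0) = (0, 1): a_0 = floor(sqrt(1975)) = 44, since 44^2 = 1936 <= 1975 < 2025 = 45^2.
Iterate m_{i+1} = d_i*a_i - m_i, d_{i+1} = (1975 - m_{i+1}^2)/d_i, a_{i+1} = floor((a_0 + m_{i+1})/d_{i+1}):
  m_1 = 1*44 - 0 = 44, d_1 = (1975 - 44^2)/1 = 39/1 = 39, a_1 = floor((44 + 44)/39) = 2.
  m_2 = 39*2 - 44 = 34, d_2 = (1975 - 34^2)/39 = 819/39 = 21, a_2 = floor((44 + 34)/21) = 3.
  m_3 = 21*3 - 34 = 29, d_3 = (1975 - 29^2)/21 = 1134/21 = 54, a_3 = floor((44 + 29)/54) = 1.
  m_4 = 54*1 - 29 = 25, d_4 = (1975 - 25^2)/54 = 1350/54 = 25, a_4 = floor((44 + 25)/25) = 2.
  m_5 = 25*2 - 25 = 25, d_5 = (1975 - 25^2)/25 = 1350/25 = 54, a_5 = floor((44 + 25)/54) = 1.
  m_6 = 54*1 - 25 = 29, d_6 = (1975 - 29^2)/54 = 1134/54 = 21, a_6 = floor((44 + 29)/21) = 3.
  m_7 = 21*3 - 29 = 34, d_7 = (1975 - 34^2)/21 = 819/21 = 39, a_7 = floor((44 + 34)/39) = 2.
  m_8 = 39*2 - 34 = 44, d_8 = (1975 - 44^2)/39 = 39/39 = 1, a_8 = floor((44 + 44)/1) = 88.
  m_9 = 1*88 - 44 = 44, d_9 = (1975 - 44^2)/1 = 39/1 = 39: (m_9, d_9) = (m_1, d_1) = (44, 39), so from here the quotients repeat a_1, ..., a_8; the period length is 8.
So sqrt(1975) = [44; (2, 3, 1, 2, 1, 3, 2, 88)] with period length k = 8.
k is even, so the fundamental solution of x^2 - 1975y^2 = 1 is (p_{k-1}, q_{k-1}) = (p_7, q_7); compute convergents through index 7.
Convergents (p_i = a_i*p_{i-1} + p_{i-2}, q_i = a_i*q_{i-1} + q_{i-2} with p_{-2}=0, p_{-1}=1, q_{-2}=1, q_{-1}=0):
  i=0: a_0=44, p_0 = 44*1 + 0 = 44, q_0 = 44*0 + 1 = 1.
  i=1: a_1=2, p_1 = 2*44 + 1 = 89, q_1 = 2*1 + 0 = 2.
  i=2: a_2=3, p_2 = 3*89 + 44 = 311, q_2 = 3*2 + 1 = 7.
  i=3: a_3=1, p_3 = 1*311 + 89 = 400, q_3 = 1*7 + 2 = 9.
  i=4: a_4=2, p_4 = 2*400 + 311 = 1111, q_4 = 2*9 + 7 = 25.
  i=5: a_5=1, p_5 = 1*1111 + 400 = 1511, q_5 = 1*25 + 9 = 34.
  i=6: a_6=3, p_6 = 3*1511 + 1111 = 5644, q_6 = 3*34 + 25 = 127.
  i=7: a_7=2, p_7 = 2*5644 + 1511 = 12799, q_7 = 2*127 + 34 = 288.
Check: 12799^2 - 1975*288^2 = 163814401 - 163814400 = 1, so (x, y) = (12799, 288) solves the equation, and by the theorem it is the least positive solution.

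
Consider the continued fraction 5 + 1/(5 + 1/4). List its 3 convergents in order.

Using the convergent recurrence p_i = a_i*p_{i-1} + p_{i-2}, q_i = a_i*q_{i-1} + q_{i-2} with p_{-2}=0, p_{-1}=1, q_{-2}=1, q_{-1}=0:
  i=0: a_0=5, p_0 = 5*1 + 0 = 5, q_0 = 5*0 + 1 = 1.
  i=1: a_1=5, p_1 = 5*5 + 1 = 26, q_1 = 5*1 + 0 = 5.
  i=2: a_2=4, p_2 = 4*26 + 5 = 109, q_2 = 4*5 + 1 = 21.

5/1, 26/5, 109/21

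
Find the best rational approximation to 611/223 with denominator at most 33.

63/23

Expand x = 611/223 as a continued fraction with the Euclidean algorithm:
  611 = 2*223 + 165, so a_0 = 2.
  223 = 1*165 + 58, so a_1 = 1.
  165 = 2*58 + 49, so a_2 = 2.
  58 = 1*49 + 9, so a_3 = 1.
  49 = 5*9 + 4, so a_4 = 5.
  9 = 2*4 + 1, so a_5 = 2.
  4 = 4*1 + 0, so a_6 = 4.
so x = [2; 1, 2, 1, 5, 2, 4].
Convergents (p_i = a_i*p_{i-1} + p_{i-2}, q_i = a_i*q_{i-1} + q_{i-2} with p_{-2}=0, p_{-1}=1, q_{-2}=1, q_{-1}=0), until the denominator exceeds 33:
  i=0: a_0=2, p_0 = 2*1 + 0 = 2, q_0 = 2*0 + 1 = 1.
  i=1: a_1=1, p_1 = 1*2 + 1 = 3, q_1 = 1*1 + 0 = 1.
  i=2: a_2=2, p_2 = 2*3 + 2 = 8, q_2 = 2*1 + 1 = 3.
  i=3: a_3=1, p_3 = 1*8 + 3 = 11, q_3 = 1*3 + 1 = 4.
  i=4: a_4=5, p_4 = 5*11 + 8 = 63, q_4 = 5*4 + 3 = 23.
  i=5: a_5=2, p_5 = 2*63 + 11 = 137, q_5 = 2*23 + 4 = 50.
q_5 = 50 > 33, so the last convergent with denominator <= 33 is p_4/q_4 = 63/23.
The closest fraction with denominator <= 33 is either p_4/q_4 or the intermediate fraction (k*p_4 + p_3)/(k*q_4 + q_3) with the largest k >= 1 whose denominator stays <= 33; these approach x as k grows, and every other convergent or intermediate fraction in range is farther away.
Largest k: floor((33 - q_3)/q_4) = floor((33 - 4)/23) = 1.
That gives (1*63 + 11)/(1*23 + 4) = 74/27.
Compare the errors: |x - 63/23| = |611*23 - 63*223|/(223*23) = 4/5129, and |x - 74/27| = |611*27 - 74*223|/(223*27) = 5/6021.
Cross-multiplying, 4*6021 = 24084 < 25645 = 5*5129, so 4/5129 is smaller: the convergent 63/23 is closer to x than 74/27.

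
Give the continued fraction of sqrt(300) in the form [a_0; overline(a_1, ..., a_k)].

Write x_i = (sqrt(300) + m_i)/d_i with (m_0, d_0) = (0, 1). a_0 = floor(sqrt(300)) = 17, since 17^2 = 289 <= 300 < 324 = 18^2.
Iterate m_{i+1} = d_i*a_i - m_i, d_{i+1} = (300 - m_{i+1}^2)/d_i, a_{i+1} = floor((a_0 + m_{i+1})/d_{i+1}):
  m_1 = 1*17 - 0 = 17, d_1 = (300 - 17^2)/1 = 11/1 = 11, a_1 = floor((17 + 17)/11) = 3.
  m_2 = 11*3 - 17 = 16, d_2 = (300 - 16^2)/11 = 44/11 = 4, a_2 = floor((17 + 16)/4) = 8.
  m_3 = 4*8 - 16 = 16, d_3 = (300 - 16^2)/4 = 44/4 = 11, a_3 = floor((17 + 16)/11) = 3.
  m_4 = 11*3 - 16 = 17, d_4 = (300 - 17^2)/11 = 11/11 = 1, a_4 = floor((17 + 17)/1) = 34.
  m_5 = 1*34 - 17 = 17, d_5 = (300 - 17^2)/1 = 11/1 = 11: (m_5, d_5) = (m_1, d_1) = (17, 11), so from here the quotients repeat a_1, ..., a_4; the period length is 4.
Hence the expansion of sqrt(300) is a_0 = 17 followed by the repeating block 3, 8, 3, 34 (period 4).

[17; overline(3, 8, 3, 34)]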